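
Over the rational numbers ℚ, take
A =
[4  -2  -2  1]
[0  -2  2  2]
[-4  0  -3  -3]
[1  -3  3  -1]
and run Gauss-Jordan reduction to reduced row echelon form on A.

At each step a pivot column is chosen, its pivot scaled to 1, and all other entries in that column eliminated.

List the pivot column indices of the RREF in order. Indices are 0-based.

pivot columns: 0, 1, 2, 3

pivot(0,0)=4: scale R0 → (1, -1/2, -1/2, 1/4)
  clear (2,0): R2 −= (-4)R0 → (0, -2, -5, -2)
  clear (3,0): R3 −= (1)R0 → (0, -5/2, 7/2, -5/4)
pivot(1,1)=-2: scale R1 → (0, 1, -1, -1)
  clear (0,1): R0 −= (-1/2)R1 → (1, 0, -1, -1/4)
  clear (2,1): R2 −= (-2)R1 → (0, 0, -7, -4)
  clear (3,1): R3 −= (-5/2)R1 → (0, 0, 1, -15/4)
pivot(2,2)=-7: scale R2 → (0, 0, 1, 4/7)
  clear (0,2): R0 −= (-1)R2 → (1, 0, 0, 9/28)
  clear (1,2): R1 −= (-1)R2 → (0, 1, 0, -3/7)
  clear (3,2): R3 −= (1)R2 → (0, 0, 0, -121/28)
pivot(3,3)=-121/28: scale R3 → (0, 0, 0, 1)
  clear (0,3): R0 −= (9/28)R3 → (1, 0, 0, 0)
  clear (1,3): R1 −= (-3/7)R3 → (0, 1, 0, 0)
  clear (2,3): R2 −= (4/7)R3 → (0, 0, 1, 0)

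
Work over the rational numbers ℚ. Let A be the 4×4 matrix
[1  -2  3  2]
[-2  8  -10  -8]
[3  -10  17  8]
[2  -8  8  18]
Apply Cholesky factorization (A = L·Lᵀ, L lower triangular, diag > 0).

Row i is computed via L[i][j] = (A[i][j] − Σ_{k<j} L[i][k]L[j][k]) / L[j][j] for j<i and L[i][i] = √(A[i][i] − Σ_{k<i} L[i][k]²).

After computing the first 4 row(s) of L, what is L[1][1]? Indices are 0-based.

Step 1: L[0][0] = √(1) = 1.
  L[1][0] = (-2) / L[0][0] = -2.
Step 2: L[1][1] = √(4) = 2.
  L[2][0] = (3) / L[0][0] = 3.
  L[2][1] = (-4) / L[1][1] = -2.
Step 3: L[2][2] = √(4) = 2.
  L[3][0] = (2) / L[0][0] = 2.
  L[3][1] = (-4) / L[1][1] = -2.
  L[3][2] = (-2) / L[2][2] = -1.
Step 4: L[3][3] = √(9) = 3.

L[1][1] = 2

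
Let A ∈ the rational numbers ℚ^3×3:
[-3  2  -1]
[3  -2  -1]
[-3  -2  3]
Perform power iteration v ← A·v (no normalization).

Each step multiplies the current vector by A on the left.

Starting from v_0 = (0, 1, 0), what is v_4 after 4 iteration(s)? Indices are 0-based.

v_0 = (0, 1, 0).
v_1 = A·v_0 = (2, -2, -2).
v_2 = A·v_1 = (-8, 12, -8).
v_3 = A·v_2 = (56, -40, -24).
v_4 = A·v_3 = (-224, 272, -160).

v_4 = (-224, 272, -160)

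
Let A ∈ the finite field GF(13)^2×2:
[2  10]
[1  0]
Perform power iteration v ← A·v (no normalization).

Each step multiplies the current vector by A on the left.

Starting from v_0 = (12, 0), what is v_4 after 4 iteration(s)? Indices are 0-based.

v_4 = (11, 4)

v_0 = (12, 0).
v_1 = A·v_0 = (11, 12).
v_2 = A·v_1 = (12, 11).
v_3 = A·v_2 = (4, 12).
v_4 = A·v_3 = (11, 4).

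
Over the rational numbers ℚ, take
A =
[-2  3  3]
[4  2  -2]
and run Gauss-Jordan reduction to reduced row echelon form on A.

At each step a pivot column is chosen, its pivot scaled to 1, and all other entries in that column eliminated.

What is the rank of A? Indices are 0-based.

pivot(0,0)=-2: scale R0 → (1, -3/2, -3/2)
  clear (1,0): R1 −= (4)R0 → (0, 8, 4)
pivot(1,1)=8: scale R1 → (0, 1, 1/2)
  clear (0,1): R0 −= (-3/2)R1 → (1, 0, -3/4)

rank = 2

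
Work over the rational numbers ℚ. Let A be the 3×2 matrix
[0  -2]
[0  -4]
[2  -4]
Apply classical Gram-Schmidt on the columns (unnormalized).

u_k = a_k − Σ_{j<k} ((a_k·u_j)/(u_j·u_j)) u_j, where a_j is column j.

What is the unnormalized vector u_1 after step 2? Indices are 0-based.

u_1 = (-2, -4, 0)

Step 1: u_0 = a_0 = (0, 0, 2).
Step 2: u_1 = a_1 − (-2)·u_0 = (-2, -4, 0).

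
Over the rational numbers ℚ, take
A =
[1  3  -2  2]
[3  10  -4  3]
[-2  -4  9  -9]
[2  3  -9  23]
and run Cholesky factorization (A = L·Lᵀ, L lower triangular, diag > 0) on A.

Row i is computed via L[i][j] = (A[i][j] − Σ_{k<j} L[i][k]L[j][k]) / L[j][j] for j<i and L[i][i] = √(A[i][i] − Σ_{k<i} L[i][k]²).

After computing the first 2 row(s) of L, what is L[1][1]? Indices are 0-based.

L[1][1] = 1

Step 1: L[0][0] = √(1) = 1.
  L[1][0] = (3) / L[0][0] = 3.
Step 2: L[1][1] = √(1) = 1.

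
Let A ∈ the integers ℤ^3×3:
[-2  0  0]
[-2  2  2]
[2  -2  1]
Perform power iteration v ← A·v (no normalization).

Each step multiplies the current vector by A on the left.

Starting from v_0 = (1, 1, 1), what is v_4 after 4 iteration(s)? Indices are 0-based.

v_0 = (1, 1, 1).
v_1 = A·v_0 = (-2, 2, 1).
v_2 = A·v_1 = (4, 10, -7).
v_3 = A·v_2 = (-8, -2, -19).
v_4 = A·v_3 = (16, -26, -31).

v_4 = (16, -26, -31)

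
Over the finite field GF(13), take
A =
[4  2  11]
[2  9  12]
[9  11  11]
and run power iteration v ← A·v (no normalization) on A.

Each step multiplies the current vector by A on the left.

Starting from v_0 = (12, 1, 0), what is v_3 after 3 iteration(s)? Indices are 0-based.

v_0 = (12, 1, 0).
v_1 = A·v_0 = (11, 7, 2).
v_2 = A·v_1 = (2, 5, 3).
v_3 = A·v_2 = (12, 7, 2).

v_3 = (12, 7, 2)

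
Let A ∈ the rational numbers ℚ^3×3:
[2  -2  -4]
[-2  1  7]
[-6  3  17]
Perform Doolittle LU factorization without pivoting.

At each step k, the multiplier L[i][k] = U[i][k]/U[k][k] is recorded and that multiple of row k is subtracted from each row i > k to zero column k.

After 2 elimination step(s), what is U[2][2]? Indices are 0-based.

Step 1: pivot at (0,0) is 2.
  row1 ← row1 − (-1)·row0  ⇒  L[1][0]=-1, U row1=(0, -1, 3)
  row2 ← row2 − (-3)·row0  ⇒  L[2][0]=-3, U row2=(0, -3, 5)
Step 2: pivot at (1,1) is -1.
  row2 ← row2 − (3)·row1  ⇒  L[2][1]=3, U row2=(0, 0, -4)

U[2][2] = -4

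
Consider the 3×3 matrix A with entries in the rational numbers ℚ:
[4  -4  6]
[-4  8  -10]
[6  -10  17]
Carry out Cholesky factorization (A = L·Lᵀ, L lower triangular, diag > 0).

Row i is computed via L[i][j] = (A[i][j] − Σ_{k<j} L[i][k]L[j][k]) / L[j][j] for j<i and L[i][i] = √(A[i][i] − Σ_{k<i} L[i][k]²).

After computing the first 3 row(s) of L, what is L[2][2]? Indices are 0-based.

Step 1: L[0][0] = √(4) = 2.
  L[1][0] = (-4) / L[0][0] = -2.
Step 2: L[1][1] = √(4) = 2.
  L[2][0] = (6) / L[0][0] = 3.
  L[2][1] = (-4) / L[1][1] = -2.
Step 3: L[2][2] = √(4) = 2.

L[2][2] = 2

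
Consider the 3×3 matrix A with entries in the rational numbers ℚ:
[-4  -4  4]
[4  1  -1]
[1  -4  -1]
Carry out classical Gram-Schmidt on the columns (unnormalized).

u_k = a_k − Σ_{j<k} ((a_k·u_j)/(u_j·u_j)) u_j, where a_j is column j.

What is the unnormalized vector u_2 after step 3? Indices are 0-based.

Step 1: u_0 = a_0 = (-4, 4, 1).
Step 2: u_1 = a_1 − (16/33)·u_0 = (-68/33, -31/33, -148/33).
Step 3: u_2 = a_2 − (-7/11)·u_0 − (-93/833)·u_1 = (60/49, 1200/833, -720/833).

u_2 = (60/49, 1200/833, -720/833)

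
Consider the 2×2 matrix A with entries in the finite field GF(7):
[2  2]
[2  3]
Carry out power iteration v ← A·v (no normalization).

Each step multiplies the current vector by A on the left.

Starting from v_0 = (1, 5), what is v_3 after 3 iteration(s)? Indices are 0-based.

v_3 = (0, 5)

v_0 = (1, 5).
v_1 = A·v_0 = (5, 3).
v_2 = A·v_1 = (2, 5).
v_3 = A·v_2 = (0, 5).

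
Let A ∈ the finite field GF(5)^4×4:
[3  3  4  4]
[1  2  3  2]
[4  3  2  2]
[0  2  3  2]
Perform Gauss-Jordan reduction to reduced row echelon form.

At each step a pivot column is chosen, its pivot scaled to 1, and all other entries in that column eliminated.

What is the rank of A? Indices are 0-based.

step 1: normalize row 0 (÷3) = (1, 1, 3, 3)
  row 1: subtract 1×row0 = (0, 1, 0, 4)
  row 2: subtract 4×row0 = (0, 4, 0, 0)
step 2: normalize row 1 (÷1) = (0, 1, 0, 4)
  row 0: subtract 1×row1 = (1, 0, 3, 4)
  row 2: subtract 4×row1 = (0, 0, 0, 4)
  row 3: subtract 2×row1 = (0, 0, 3, 4)
step 3: exchange rows 2,3
step 3: normalize row 2 (÷3) = (0, 0, 1, 3)
  row 0: subtract 3×row2 = (1, 0, 0, 0)
step 4: normalize row 3 (÷4) = (0, 0, 0, 1)
  row 1: subtract 4×row3 = (0, 1, 0, 0)
  row 2: subtract 3×row3 = (0, 0, 1, 0)

rank = 4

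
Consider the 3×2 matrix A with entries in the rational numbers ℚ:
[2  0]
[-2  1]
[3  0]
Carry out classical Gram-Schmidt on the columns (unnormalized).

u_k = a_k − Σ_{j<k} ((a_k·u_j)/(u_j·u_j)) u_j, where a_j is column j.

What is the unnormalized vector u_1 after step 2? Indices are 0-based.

u_1 = (4/17, 13/17, 6/17)

Step 1: u_0 = a_0 = (2, -2, 3).
Step 2: u_1 = a_1 − (-2/17)·u_0 = (4/17, 13/17, 6/17).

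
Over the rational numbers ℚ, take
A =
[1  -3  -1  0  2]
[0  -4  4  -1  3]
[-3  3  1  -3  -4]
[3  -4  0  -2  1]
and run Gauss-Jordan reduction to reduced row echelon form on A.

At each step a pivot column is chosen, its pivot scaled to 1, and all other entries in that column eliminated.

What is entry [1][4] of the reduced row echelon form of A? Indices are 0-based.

M[1][4] = -119/152

[1] R0 /= 1  ⇒  (1, -3, -1, 0, 2)
     R2 -= -3·R0  ⇒  (0, -6, -2, -3, 2)
     R3 -= 3·R0  ⇒  (0, 5, 3, -2, -5)
[2] R1 /= -4  ⇒  (0, 1, -1, 1/4, -3/4)
     R0 -= -3·R1  ⇒  (1, 0, -4, 3/4, -1/4)
     R2 -= -6·R1  ⇒  (0, 0, -8, -3/2, -5/2)
     R3 -= 5·R1  ⇒  (0, 0, 8, -13/4, -5/4)
[3] R2 /= -8  ⇒  (0, 0, 1, 3/16, 5/16)
     R0 -= -4·R2  ⇒  (1, 0, 0, 3/2, 1)
     R1 -= -1·R2  ⇒  (0, 1, 0, 7/16, -7/16)
     R3 -= 8·R2  ⇒  (0, 0, 0, -19/4, -15/4)
[4] R3 /= -19/4  ⇒  (0, 0, 0, 1, 15/19)
     R0 -= 3/2·R3  ⇒  (1, 0, 0, 0, -7/38)
     R1 -= 7/16·R3  ⇒  (0, 1, 0, 0, -119/152)
     R2 -= 3/16·R3  ⇒  (0, 0, 1, 0, 25/152)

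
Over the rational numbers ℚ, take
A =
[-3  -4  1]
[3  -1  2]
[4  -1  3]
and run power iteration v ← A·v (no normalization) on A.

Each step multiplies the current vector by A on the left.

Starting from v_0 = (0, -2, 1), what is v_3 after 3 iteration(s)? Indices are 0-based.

v_3 = (29, -53, -44)

v_0 = (0, -2, 1).
v_1 = A·v_0 = (9, 4, 5).
v_2 = A·v_1 = (-38, 33, 47).
v_3 = A·v_2 = (29, -53, -44).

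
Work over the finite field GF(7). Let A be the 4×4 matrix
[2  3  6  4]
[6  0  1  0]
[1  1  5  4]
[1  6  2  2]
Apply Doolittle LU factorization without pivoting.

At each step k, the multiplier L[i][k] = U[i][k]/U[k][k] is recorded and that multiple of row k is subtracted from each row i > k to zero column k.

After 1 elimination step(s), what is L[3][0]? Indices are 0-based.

L[3][0] = 4

Step 1: pivot at (0,0) is 2.
  row1 ← row1 − (3)·row0  ⇒  L[1][0]=3, U row1=(0, 5, 4, 2)
  row2 ← row2 − (4)·row0  ⇒  L[2][0]=4, U row2=(0, 3, 2, 2)
  row3 ← row3 − (4)·row0  ⇒  L[3][0]=4, U row3=(0, 1, 6, 0)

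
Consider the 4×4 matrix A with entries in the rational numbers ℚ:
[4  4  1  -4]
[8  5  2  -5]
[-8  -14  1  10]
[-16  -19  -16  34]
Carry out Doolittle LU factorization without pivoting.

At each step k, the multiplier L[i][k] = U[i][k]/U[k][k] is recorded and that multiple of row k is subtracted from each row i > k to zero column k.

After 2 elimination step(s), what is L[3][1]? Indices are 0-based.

[col 0] pivot 4
  R1 -= 2*R0 → (0, -3, 0, 3)  (L[1][0] := 2)
  R2 -= -2*R0 → (0, -6, 3, 2)  (L[2][0] := -2)
  R3 -= -4*R0 → (0, -3, -12, 18)  (L[3][0] := -4)
[col 1] pivot -3
  R2 -= 2*R1 → (0, 0, 3, -4)  (L[2][1] := 2)
  R3 -= 1*R1 → (0, 0, -12, 15)  (L[3][1] := 1)

L[3][1] = 1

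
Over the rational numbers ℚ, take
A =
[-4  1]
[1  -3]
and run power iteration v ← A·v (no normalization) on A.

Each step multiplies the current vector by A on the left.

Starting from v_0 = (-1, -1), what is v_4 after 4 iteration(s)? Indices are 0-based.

v_0 = (-1, -1).
v_1 = A·v_0 = (3, 2).
v_2 = A·v_1 = (-10, -3).
v_3 = A·v_2 = (37, -1).
v_4 = A·v_3 = (-149, 40).

v_4 = (-149, 40)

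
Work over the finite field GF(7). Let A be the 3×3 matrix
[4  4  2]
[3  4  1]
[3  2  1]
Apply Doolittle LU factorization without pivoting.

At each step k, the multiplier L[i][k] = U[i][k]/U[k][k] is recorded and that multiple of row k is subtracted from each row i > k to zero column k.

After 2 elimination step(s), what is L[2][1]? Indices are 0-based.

[col 0] pivot 4
  R1 -= 6*R0 → (0, 1, 3)  (L[1][0] := 6)
  R2 -= 6*R0 → (0, 6, 3)  (L[2][0] := 6)
[col 1] pivot 1
  R2 -= 6*R1 → (0, 0, 6)  (L[2][1] := 6)

L[2][1] = 6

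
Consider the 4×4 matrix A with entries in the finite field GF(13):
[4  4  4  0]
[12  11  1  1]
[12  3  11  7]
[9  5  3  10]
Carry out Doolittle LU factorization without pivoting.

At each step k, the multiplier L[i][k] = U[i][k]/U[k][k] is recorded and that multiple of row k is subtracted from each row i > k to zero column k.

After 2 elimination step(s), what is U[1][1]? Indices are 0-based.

[col 0] pivot 4
  R1 -= 3*R0 → (0, 12, 2, 1)  (L[1][0] := 3)
  R2 -= 3*R0 → (0, 4, 12, 7)  (L[2][0] := 3)
  R3 -= 12*R0 → (0, 9, 7, 10)  (L[3][0] := 12)
[col 1] pivot 12
  R2 -= 9*R1 → (0, 0, 7, 11)  (L[2][1] := 9)
  R3 -= 4*R1 → (0, 0, 12, 6)  (L[3][1] := 4)

U[1][1] = 12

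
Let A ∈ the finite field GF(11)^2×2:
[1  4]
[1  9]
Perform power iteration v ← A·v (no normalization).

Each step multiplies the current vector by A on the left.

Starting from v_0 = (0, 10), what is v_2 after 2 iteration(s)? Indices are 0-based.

v_0 = (0, 10).
v_1 = A·v_0 = (7, 2).
v_2 = A·v_1 = (4, 3).

v_2 = (4, 3)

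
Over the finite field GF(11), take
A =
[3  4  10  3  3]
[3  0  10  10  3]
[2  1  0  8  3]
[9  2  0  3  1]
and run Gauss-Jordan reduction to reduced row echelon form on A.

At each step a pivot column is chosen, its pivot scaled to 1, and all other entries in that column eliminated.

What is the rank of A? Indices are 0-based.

step 1: normalize row 0 (÷3) = (1, 5, 7, 1, 1)
  row 1: subtract 3×row0 = (0, 7, 0, 7, 0)
  row 2: subtract 2×row0 = (0, 2, 8, 6, 1)
  row 3: subtract 9×row0 = (0, 1, 3, 5, 3)
step 2: normalize row 1 (÷7) = (0, 1, 0, 1, 0)
  row 0: subtract 5×row1 = (1, 0, 7, 7, 1)
  row 2: subtract 2×row1 = (0, 0, 8, 4, 1)
  row 3: subtract 1×row1 = (0, 0, 3, 4, 3)
step 3: normalize row 2 (÷8) = (0, 0, 1, 6, 7)
  row 0: subtract 7×row2 = (1, 0, 0, 9, 7)
  row 3: subtract 3×row2 = (0, 0, 0, 8, 4)
step 4: normalize row 3 (÷8) = (0, 0, 0, 1, 6)
  row 0: subtract 9×row3 = (1, 0, 0, 0, 8)
  row 1: subtract 1×row3 = (0, 1, 0, 0, 5)
  row 2: subtract 6×row3 = (0, 0, 1, 0, 4)

rank = 4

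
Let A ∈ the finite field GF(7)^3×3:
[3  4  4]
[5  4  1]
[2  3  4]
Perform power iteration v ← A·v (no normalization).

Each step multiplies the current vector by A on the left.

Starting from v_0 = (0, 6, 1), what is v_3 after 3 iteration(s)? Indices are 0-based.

v_3 = (3, 2, 1)

v_0 = (0, 6, 1).
v_1 = A·v_0 = (0, 4, 1).
v_2 = A·v_1 = (6, 3, 2).
v_3 = A·v_2 = (3, 2, 1).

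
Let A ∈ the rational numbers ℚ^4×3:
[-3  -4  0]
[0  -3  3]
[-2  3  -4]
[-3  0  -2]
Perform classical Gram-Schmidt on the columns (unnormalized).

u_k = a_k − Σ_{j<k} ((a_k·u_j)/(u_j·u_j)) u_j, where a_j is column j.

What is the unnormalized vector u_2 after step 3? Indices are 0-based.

Step 1: u_0 = a_0 = (-3, 0, -2, -3).
Step 2: u_1 = a_1 − (3/11)·u_0 = (-35/11, -3, 39/11, 9/11).
Step 3: u_2 = a_2 − (7/11)·u_0 − (-273/356)·u_1 = (-189/356, 249/356, -3/356, 191/356).

u_2 = (-189/356, 249/356, -3/356, 191/356)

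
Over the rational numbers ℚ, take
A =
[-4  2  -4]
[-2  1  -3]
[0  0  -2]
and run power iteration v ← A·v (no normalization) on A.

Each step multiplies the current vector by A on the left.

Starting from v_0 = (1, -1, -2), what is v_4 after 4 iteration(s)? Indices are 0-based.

v_0 = (1, -1, -2).
v_1 = A·v_0 = (2, 3, 4).
v_2 = A·v_1 = (-18, -13, -8).
v_3 = A·v_2 = (78, 47, 16).
v_4 = A·v_3 = (-282, -157, -32).

v_4 = (-282, -157, -32)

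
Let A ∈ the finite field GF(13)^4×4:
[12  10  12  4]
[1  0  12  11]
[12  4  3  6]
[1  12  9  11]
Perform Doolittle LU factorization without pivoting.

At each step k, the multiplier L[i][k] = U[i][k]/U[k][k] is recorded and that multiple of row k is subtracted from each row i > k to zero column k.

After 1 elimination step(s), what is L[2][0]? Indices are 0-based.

Step 1: pivot at (0,0) is 12.
  row1 ← row1 − (12)·row0  ⇒  L[1][0]=12, U row1=(0, 10, 11, 2)
  row2 ← row2 − (1)·row0  ⇒  L[2][0]=1, U row2=(0, 7, 4, 2)
  row3 ← row3 − (12)·row0  ⇒  L[3][0]=12, U row3=(0, 9, 8, 2)

L[2][0] = 1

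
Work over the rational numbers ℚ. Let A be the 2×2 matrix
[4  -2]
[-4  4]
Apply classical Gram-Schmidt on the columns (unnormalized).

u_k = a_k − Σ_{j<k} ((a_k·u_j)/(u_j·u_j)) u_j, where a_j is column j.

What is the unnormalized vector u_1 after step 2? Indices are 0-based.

u_1 = (1, 1)

Step 1: u_0 = a_0 = (4, -4).
Step 2: u_1 = a_1 − (-3/4)·u_0 = (1, 1).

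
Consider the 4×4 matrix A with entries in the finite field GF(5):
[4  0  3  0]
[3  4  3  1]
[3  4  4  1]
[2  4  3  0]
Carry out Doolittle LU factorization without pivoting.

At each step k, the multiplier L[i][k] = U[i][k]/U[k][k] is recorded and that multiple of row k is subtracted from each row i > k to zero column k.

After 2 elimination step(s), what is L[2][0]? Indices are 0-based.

[col 0] pivot 4
  R1 -= 2*R0 → (0, 4, 2, 1)  (L[1][0] := 2)
  R2 -= 2*R0 → (0, 4, 3, 1)  (L[2][0] := 2)
  R3 -= 3*R0 → (0, 4, 4, 0)  (L[3][0] := 3)
[col 1] pivot 4
  R2 -= 1*R1 → (0, 0, 1, 0)  (L[2][1] := 1)
  R3 -= 1*R1 → (0, 0, 2, 4)  (L[3][1] := 1)

L[2][0] = 2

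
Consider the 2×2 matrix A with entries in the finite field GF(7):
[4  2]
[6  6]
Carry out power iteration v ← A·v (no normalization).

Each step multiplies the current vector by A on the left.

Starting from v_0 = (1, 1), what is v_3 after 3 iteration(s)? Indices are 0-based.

v_0 = (1, 1).
v_1 = A·v_0 = (6, 5).
v_2 = A·v_1 = (6, 3).
v_3 = A·v_2 = (2, 5).

v_3 = (2, 5)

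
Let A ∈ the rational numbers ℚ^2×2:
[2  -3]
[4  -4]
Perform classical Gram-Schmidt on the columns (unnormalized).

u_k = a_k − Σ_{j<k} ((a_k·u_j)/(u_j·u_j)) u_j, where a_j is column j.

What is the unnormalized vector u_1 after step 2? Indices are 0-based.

Step 1: u_0 = a_0 = (2, 4).
Step 2: u_1 = a_1 − (-11/10)·u_0 = (-4/5, 2/5).

u_1 = (-4/5, 2/5)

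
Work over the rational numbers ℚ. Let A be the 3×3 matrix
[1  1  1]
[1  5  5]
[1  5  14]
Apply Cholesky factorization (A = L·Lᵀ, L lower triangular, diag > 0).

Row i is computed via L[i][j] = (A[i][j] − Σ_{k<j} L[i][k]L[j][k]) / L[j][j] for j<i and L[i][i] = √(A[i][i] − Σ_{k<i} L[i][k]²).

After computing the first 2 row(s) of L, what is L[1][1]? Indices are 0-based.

L[1][1] = 2

Step 1: L[0][0] = √(1) = 1.
  L[1][0] = (1) / L[0][0] = 1.
Step 2: L[1][1] = √(4) = 2.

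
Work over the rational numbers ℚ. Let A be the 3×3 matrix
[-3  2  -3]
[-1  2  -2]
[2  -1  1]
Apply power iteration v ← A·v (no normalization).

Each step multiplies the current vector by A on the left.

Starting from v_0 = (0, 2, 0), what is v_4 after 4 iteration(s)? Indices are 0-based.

v_4 = (14, 20, -4)

v_0 = (0, 2, 0).
v_1 = A·v_0 = (4, 4, -2).
v_2 = A·v_1 = (2, 8, 2).
v_3 = A·v_2 = (4, 10, -2).
v_4 = A·v_3 = (14, 20, -4).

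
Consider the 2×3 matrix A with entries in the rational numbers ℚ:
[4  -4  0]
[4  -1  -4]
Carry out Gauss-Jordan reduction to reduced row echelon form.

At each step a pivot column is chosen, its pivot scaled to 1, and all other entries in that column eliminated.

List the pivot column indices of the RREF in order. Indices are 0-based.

pivot(0,0)=4: scale R0 → (1, -1, 0)
  clear (1,0): R1 −= (4)R0 → (0, 3, -4)
pivot(1,1)=3: scale R1 → (0, 1, -4/3)
  clear (0,1): R0 −= (-1)R1 → (1, 0, -4/3)

pivot columns: 0, 1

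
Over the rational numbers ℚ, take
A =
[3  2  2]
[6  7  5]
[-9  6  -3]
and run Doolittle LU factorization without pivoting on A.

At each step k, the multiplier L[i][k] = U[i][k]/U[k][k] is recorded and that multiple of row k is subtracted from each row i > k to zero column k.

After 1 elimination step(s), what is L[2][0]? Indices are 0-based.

L[2][0] = -3

Step 1: pivot at (0,0) is 3.
  row1 ← row1 − (2)·row0  ⇒  L[1][0]=2, U row1=(0, 3, 1)
  row2 ← row2 − (-3)·row0  ⇒  L[2][0]=-3, U row2=(0, 12, 3)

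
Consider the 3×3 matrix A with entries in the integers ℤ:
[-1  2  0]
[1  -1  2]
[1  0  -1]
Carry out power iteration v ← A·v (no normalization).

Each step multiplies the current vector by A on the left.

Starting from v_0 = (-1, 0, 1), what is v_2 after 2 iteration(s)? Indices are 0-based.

v_0 = (-1, 0, 1).
v_1 = A·v_0 = (1, 1, -2).
v_2 = A·v_1 = (1, -4, 3).

v_2 = (1, -4, 3)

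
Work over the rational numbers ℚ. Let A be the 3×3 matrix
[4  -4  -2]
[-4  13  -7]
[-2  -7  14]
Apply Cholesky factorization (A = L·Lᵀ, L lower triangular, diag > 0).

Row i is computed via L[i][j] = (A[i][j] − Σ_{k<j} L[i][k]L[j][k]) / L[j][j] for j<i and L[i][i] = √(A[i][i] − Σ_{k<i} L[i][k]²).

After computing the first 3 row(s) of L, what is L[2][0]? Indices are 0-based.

L[2][0] = -1

Step 1: L[0][0] = √(4) = 2.
  L[1][0] = (-4) / L[0][0] = -2.
Step 2: L[1][1] = √(9) = 3.
  L[2][0] = (-2) / L[0][0] = -1.
  L[2][1] = (-9) / L[1][1] = -3.
Step 3: L[2][2] = √(4) = 2.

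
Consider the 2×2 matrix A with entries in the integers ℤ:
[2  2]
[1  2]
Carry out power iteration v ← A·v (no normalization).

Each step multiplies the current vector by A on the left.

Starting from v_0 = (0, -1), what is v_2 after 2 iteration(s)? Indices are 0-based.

v_0 = (0, -1).
v_1 = A·v_0 = (-2, -2).
v_2 = A·v_1 = (-8, -6).

v_2 = (-8, -6)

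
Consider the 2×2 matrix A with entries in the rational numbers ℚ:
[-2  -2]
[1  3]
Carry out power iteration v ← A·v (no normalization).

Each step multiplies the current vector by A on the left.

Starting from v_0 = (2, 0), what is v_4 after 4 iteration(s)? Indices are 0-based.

v_4 = (4, 18)

v_0 = (2, 0).
v_1 = A·v_0 = (-4, 2).
v_2 = A·v_1 = (4, 2).
v_3 = A·v_2 = (-12, 10).
v_4 = A·v_3 = (4, 18).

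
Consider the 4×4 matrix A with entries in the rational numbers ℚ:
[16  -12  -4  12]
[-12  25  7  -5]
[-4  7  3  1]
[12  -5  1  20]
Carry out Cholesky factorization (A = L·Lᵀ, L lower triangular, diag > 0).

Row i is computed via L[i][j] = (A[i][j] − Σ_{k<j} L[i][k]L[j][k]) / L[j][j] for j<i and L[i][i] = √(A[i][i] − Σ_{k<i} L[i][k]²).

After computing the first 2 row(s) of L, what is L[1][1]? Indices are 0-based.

L[1][1] = 4

Step 1: L[0][0] = √(16) = 4.
  L[1][0] = (-12) / L[0][0] = -3.
Step 2: L[1][1] = √(16) = 4.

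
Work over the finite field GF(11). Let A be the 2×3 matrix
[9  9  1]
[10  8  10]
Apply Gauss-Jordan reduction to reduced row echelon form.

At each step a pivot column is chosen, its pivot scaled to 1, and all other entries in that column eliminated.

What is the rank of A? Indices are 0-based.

step 1: normalize row 0 (÷9) = (1, 1, 5)
  row 1: subtract 10×row0 = (0, 9, 4)
step 2: normalize row 1 (÷9) = (0, 1, 9)
  row 0: subtract 1×row1 = (1, 0, 7)

rank = 2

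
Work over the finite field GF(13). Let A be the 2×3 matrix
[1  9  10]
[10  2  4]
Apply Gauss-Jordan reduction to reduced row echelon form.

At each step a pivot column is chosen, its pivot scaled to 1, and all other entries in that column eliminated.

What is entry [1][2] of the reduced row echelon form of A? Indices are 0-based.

step 1: normalize row 0 (÷1) = (1, 9, 10)
  row 1: subtract 10×row0 = (0, 3, 8)
step 2: normalize row 1 (÷3) = (0, 1, 7)
  row 0: subtract 9×row1 = (1, 0, 12)

M[1][2] = 7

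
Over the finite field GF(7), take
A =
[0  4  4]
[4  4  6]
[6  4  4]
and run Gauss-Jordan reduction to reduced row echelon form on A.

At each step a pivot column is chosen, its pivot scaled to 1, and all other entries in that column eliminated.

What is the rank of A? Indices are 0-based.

pivot(0,0): swap R0↔R1
pivot(0,0)=4: scale R0 → (1, 1, 5)
  clear (2,0): R2 −= (6)R0 → (0, 5, 2)
pivot(1,1)=4: scale R1 → (0, 1, 1)
  clear (0,1): R0 −= (1)R1 → (1, 0, 4)
  clear (2,1): R2 −= (5)R1 → (0, 0, 4)
pivot(2,2)=4: scale R2 → (0, 0, 1)
  clear (0,2): R0 −= (4)R2 → (1, 0, 0)
  clear (1,2): R1 −= (1)R2 → (0, 1, 0)

rank = 3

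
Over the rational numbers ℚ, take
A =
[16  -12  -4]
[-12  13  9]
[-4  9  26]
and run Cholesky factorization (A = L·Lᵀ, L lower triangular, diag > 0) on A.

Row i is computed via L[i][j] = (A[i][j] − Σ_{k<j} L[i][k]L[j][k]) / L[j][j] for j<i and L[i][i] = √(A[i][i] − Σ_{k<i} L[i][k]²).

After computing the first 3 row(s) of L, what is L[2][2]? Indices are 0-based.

L[2][2] = 4

Step 1: L[0][0] = √(16) = 4.
  L[1][0] = (-12) / L[0][0] = -3.
Step 2: L[1][1] = √(4) = 2.
  L[2][0] = (-4) / L[0][0] = -1.
  L[2][1] = (6) / L[1][1] = 3.
Step 3: L[2][2] = √(16) = 4.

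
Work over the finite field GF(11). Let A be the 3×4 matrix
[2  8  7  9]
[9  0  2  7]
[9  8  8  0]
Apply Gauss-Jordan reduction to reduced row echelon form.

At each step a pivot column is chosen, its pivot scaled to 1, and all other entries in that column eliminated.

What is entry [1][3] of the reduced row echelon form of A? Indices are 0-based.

step 1: normalize row 0 (÷2) = (1, 4, 9, 10)
  row 1: subtract 9×row0 = (0, 8, 9, 5)
  row 2: subtract 9×row0 = (0, 5, 4, 9)
step 2: normalize row 1 (÷8) = (0, 1, 8, 2)
  row 0: subtract 4×row1 = (1, 0, 10, 2)
  row 2: subtract 5×row1 = (0, 0, 8, 10)
step 3: normalize row 2 (÷8) = (0, 0, 1, 4)
  row 0: subtract 10×row2 = (1, 0, 0, 6)
  row 1: subtract 8×row2 = (0, 1, 0, 3)

M[1][3] = 3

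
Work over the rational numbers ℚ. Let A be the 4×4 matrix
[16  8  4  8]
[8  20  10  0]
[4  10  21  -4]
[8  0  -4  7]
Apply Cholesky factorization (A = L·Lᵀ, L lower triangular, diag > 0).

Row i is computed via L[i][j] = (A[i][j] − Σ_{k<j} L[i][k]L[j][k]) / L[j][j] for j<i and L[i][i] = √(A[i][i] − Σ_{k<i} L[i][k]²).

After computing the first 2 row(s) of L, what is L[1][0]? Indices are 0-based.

L[1][0] = 2

Step 1: L[0][0] = √(16) = 4.
  L[1][0] = (8) / L[0][0] = 2.
Step 2: L[1][1] = √(16) = 4.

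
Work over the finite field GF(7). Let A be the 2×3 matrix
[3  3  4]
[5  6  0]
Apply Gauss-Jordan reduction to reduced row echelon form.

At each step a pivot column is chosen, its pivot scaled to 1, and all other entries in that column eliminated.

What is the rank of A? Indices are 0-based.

rank = 2

pivot(0,0)=3: scale R0 → (1, 1, 6)
  clear (1,0): R1 −= (5)R0 → (0, 1, 5)
pivot(1,1)=1: scale R1 → (0, 1, 5)
  clear (0,1): R0 −= (1)R1 → (1, 0, 1)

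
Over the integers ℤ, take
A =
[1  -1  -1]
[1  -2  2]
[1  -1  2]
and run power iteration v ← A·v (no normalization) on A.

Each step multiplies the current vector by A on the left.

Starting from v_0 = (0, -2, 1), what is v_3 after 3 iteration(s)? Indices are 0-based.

v_0 = (0, -2, 1).
v_1 = A·v_0 = (1, 6, 4).
v_2 = A·v_1 = (-9, -3, 3).
v_3 = A·v_2 = (-9, 3, 0).

v_3 = (-9, 3, 0)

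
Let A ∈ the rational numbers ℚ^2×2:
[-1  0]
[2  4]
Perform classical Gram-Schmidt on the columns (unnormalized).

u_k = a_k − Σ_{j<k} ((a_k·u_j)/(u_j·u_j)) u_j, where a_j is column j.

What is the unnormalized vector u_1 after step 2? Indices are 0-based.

u_1 = (8/5, 4/5)

Step 1: u_0 = a_0 = (-1, 2).
Step 2: u_1 = a_1 − (8/5)·u_0 = (8/5, 4/5).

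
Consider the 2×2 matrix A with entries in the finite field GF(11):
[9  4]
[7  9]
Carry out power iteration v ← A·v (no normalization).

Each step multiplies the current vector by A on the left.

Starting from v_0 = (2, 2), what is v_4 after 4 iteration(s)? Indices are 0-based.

v_4 = (5, 9)

v_0 = (2, 2).
v_1 = A·v_0 = (4, 10).
v_2 = A·v_1 = (10, 8).
v_3 = A·v_2 = (1, 10).
v_4 = A·v_3 = (5, 9).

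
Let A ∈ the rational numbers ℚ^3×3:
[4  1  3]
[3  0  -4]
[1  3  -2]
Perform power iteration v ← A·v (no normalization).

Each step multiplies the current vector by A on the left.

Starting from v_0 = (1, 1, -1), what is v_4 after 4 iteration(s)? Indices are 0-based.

v_0 = (1, 1, -1).
v_1 = A·v_0 = (2, 7, 6).
v_2 = A·v_1 = (33, -18, 11).
v_3 = A·v_2 = (147, 55, -43).
v_4 = A·v_3 = (514, 613, 398).

v_4 = (514, 613, 398)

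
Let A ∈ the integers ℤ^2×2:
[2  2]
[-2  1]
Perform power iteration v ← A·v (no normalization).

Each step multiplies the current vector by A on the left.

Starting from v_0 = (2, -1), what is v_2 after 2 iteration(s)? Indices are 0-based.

v_0 = (2, -1).
v_1 = A·v_0 = (2, -5).
v_2 = A·v_1 = (-6, -9).

v_2 = (-6, -9)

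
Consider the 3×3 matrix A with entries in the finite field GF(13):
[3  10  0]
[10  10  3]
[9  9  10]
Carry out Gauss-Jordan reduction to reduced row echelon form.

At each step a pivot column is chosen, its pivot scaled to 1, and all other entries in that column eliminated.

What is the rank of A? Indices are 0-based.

rank = 3

pivot(0,0)=3: scale R0 → (1, 12, 0)
  clear (1,0): R1 −= (10)R0 → (0, 7, 3)
  clear (2,0): R2 −= (9)R0 → (0, 5, 10)
pivot(1,1)=7: scale R1 → (0, 1, 6)
  clear (0,1): R0 −= (12)R1 → (1, 0, 6)
  clear (2,1): R2 −= (5)R1 → (0, 0, 6)
pivot(2,2)=6: scale R2 → (0, 0, 1)
  clear (0,2): R0 −= (6)R2 → (1, 0, 0)
  clear (1,2): R1 −= (6)R2 → (0, 1, 0)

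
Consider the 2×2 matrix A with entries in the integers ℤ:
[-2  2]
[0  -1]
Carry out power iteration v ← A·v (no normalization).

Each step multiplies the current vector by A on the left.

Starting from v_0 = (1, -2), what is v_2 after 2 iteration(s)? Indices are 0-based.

v_2 = (16, -2)

v_0 = (1, -2).
v_1 = A·v_0 = (-6, 2).
v_2 = A·v_1 = (16, -2).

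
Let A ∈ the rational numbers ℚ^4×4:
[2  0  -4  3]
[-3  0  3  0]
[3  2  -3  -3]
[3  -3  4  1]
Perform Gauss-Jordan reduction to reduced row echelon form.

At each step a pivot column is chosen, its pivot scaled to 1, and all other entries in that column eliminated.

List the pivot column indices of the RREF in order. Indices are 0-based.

pivot(0,0)=2: scale R0 → (1, 0, -2, 3/2)
  clear (1,0): R1 −= (-3)R0 → (0, 0, -3, 9/2)
  clear (2,0): R2 −= (3)R0 → (0, 2, 3, -15/2)
  clear (3,0): R3 −= (3)R0 → (0, -3, 10, -7/2)
pivot(1,1): swap R1↔R2
pivot(1,1)=2: scale R1 → (0, 1, 3/2, -15/4)
  clear (3,1): R3 −= (-3)R1 → (0, 0, 29/2, -59/4)
pivot(2,2)=-3: scale R2 → (0, 0, 1, -3/2)
  clear (0,2): R0 −= (-2)R2 → (1, 0, 0, -3/2)
  clear (1,2): R1 −= (3/2)R2 → (0, 1, 0, -3/2)
  clear (3,2): R3 −= (29/2)R2 → (0, 0, 0, 7)
pivot(3,3)=7: scale R3 → (0, 0, 0, 1)
  clear (0,3): R0 −= (-3/2)R3 → (1, 0, 0, 0)
  clear (1,3): R1 −= (-3/2)R3 → (0, 1, 0, 0)
  clear (2,3): R2 −= (-3/2)R3 → (0, 0, 1, 0)

pivot columns: 0, 1, 2, 3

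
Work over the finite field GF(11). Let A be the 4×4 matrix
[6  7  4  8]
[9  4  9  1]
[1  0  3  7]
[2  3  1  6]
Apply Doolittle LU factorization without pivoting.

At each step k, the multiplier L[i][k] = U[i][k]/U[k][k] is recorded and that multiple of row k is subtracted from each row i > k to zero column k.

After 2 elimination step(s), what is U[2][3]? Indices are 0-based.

U[2][3] = 2

[col 0] pivot 6
  R1 -= 7*R0 → (0, 10, 3, 0)  (L[1][0] := 7)
  R2 -= 2*R0 → (0, 8, 6, 2)  (L[2][0] := 2)
  R3 -= 4*R0 → (0, 8, 7, 7)  (L[3][0] := 4)
[col 1] pivot 10
  R2 -= 3*R1 → (0, 0, 8, 2)  (L[2][1] := 3)
  R3 -= 3*R1 → (0, 0, 9, 7)  (L[3][1] := 3)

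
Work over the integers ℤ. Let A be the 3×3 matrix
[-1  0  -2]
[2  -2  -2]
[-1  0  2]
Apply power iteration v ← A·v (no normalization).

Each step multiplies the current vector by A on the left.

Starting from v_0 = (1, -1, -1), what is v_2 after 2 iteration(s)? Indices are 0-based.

v_2 = (5, -4, -7)

v_0 = (1, -1, -1).
v_1 = A·v_0 = (1, 6, -3).
v_2 = A·v_1 = (5, -4, -7).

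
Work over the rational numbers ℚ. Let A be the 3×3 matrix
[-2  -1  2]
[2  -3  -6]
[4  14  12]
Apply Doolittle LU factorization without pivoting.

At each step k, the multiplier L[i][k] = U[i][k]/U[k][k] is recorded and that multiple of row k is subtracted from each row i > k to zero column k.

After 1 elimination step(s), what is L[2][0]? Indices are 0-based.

L[2][0] = -2

[col 0] pivot -2
  R1 -= -1*R0 → (0, -4, -4)  (L[1][0] := -1)
  R2 -= -2*R0 → (0, 12, 16)  (L[2][0] := -2)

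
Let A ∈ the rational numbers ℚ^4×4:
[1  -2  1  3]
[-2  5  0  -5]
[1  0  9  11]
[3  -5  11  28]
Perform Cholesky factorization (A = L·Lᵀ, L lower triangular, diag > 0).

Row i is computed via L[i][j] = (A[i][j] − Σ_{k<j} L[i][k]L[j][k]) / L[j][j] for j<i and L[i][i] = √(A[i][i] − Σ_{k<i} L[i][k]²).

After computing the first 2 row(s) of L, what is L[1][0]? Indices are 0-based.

Step 1: L[0][0] = √(1) = 1.
  L[1][0] = (-2) / L[0][0] = -2.
Step 2: L[1][1] = √(1) = 1.

L[1][0] = -2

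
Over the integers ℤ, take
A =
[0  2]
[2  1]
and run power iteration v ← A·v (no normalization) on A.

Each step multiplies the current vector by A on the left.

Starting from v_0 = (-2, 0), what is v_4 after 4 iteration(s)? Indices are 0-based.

v_0 = (-2, 0).
v_1 = A·v_0 = (0, -4).
v_2 = A·v_1 = (-8, -4).
v_3 = A·v_2 = (-8, -20).
v_4 = A·v_3 = (-40, -36).

v_4 = (-40, -36)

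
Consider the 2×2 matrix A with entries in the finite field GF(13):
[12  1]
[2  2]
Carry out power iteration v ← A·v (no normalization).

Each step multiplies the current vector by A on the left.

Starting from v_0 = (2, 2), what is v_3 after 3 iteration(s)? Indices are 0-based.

v_3 = (8, 9)

v_0 = (2, 2).
v_1 = A·v_0 = (0, 8).
v_2 = A·v_1 = (8, 3).
v_3 = A·v_2 = (8, 9).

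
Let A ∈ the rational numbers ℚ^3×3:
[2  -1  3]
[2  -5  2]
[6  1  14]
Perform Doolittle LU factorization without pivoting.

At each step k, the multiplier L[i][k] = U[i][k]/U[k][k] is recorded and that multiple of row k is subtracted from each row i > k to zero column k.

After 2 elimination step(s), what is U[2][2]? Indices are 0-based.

k=0: U[0][0]=2
  eliminate (1,0): mult=1, new row 1: (0, -4, -1); set L[1][0]=1
  eliminate (2,0): mult=3, new row 2: (0, 4, 5); set L[2][0]=3
k=1: U[1][1]=-4
  eliminate (2,1): mult=-1, new row 2: (0, 0, 4); set L[2][1]=-1

U[2][2] = 4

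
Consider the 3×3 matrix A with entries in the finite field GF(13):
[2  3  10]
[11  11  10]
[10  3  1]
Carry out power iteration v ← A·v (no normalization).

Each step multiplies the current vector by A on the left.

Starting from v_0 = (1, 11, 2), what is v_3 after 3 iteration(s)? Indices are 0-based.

v_0 = (1, 11, 2).
v_1 = A·v_0 = (3, 9, 6).
v_2 = A·v_1 = (2, 10, 11).
v_3 = A·v_2 = (1, 8, 9).

v_3 = (1, 8, 9)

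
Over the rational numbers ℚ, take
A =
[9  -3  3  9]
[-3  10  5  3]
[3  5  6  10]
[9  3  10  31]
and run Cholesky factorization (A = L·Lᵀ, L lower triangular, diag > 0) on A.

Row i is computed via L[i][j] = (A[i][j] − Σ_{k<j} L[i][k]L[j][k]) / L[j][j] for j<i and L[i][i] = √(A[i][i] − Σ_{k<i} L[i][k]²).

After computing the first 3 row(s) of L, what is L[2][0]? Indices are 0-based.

Step 1: L[0][0] = √(9) = 3.
  L[1][0] = (-3) / L[0][0] = -1.
Step 2: L[1][1] = √(9) = 3.
  L[2][0] = (3) / L[0][0] = 1.
  L[2][1] = (6) / L[1][1] = 2.
Step 3: L[2][2] = √(1) = 1.

L[2][0] = 1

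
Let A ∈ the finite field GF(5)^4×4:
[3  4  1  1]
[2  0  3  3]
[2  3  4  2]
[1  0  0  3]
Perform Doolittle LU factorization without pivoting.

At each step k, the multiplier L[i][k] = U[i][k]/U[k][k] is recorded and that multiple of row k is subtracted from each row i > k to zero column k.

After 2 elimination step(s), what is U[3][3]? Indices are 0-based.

U[3][3] = 4

k=0: U[0][0]=3
  eliminate (1,0): mult=4, new row 1: (0, 4, 4, 4); set L[1][0]=4
  eliminate (2,0): mult=4, new row 2: (0, 2, 0, 3); set L[2][0]=4
  eliminate (3,0): mult=2, new row 3: (0, 2, 3, 1); set L[3][0]=2
k=1: U[1][1]=4
  eliminate (2,1): mult=3, new row 2: (0, 0, 3, 1); set L[2][1]=3
  eliminate (3,1): mult=3, new row 3: (0, 0, 1, 4); set L[3][1]=3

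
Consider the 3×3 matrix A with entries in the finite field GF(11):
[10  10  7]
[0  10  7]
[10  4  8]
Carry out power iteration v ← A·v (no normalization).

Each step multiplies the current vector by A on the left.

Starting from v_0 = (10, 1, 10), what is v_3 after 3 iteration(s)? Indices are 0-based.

v_3 = (6, 0, 2)

v_0 = (10, 1, 10).
v_1 = A·v_0 = (4, 3, 8).
v_2 = A·v_1 = (5, 9, 6).
v_3 = A·v_2 = (6, 0, 2).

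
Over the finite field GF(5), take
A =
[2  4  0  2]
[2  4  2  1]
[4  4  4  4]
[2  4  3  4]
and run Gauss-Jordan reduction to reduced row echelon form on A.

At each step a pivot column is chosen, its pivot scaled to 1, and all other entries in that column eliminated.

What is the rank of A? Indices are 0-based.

rank = 4

pivot(0,0)=2: scale R0 → (1, 2, 0, 1)
  clear (1,0): R1 −= (2)R0 → (0, 0, 2, 4)
  clear (2,0): R2 −= (4)R0 → (0, 1, 4, 0)
  clear (3,0): R3 −= (2)R0 → (0, 0, 3, 2)
pivot(1,1): swap R1↔R2
pivot(1,1)=1: scale R1 → (0, 1, 4, 0)
  clear (0,1): R0 −= (2)R1 → (1, 0, 2, 1)
pivot(2,2)=2: scale R2 → (0, 0, 1, 2)
  clear (0,2): R0 −= (2)R2 → (1, 0, 0, 2)
  clear (1,2): R1 −= (4)R2 → (0, 1, 0, 2)
  clear (3,2): R3 −= (3)R2 → (0, 0, 0, 1)
pivot(3,3)=1: scale R3 → (0, 0, 0, 1)
  clear (0,3): R0 −= (2)R3 → (1, 0, 0, 0)
  clear (1,3): R1 −= (2)R3 → (0, 1, 0, 0)
  clear (2,3): R2 −= (2)R3 → (0, 0, 1, 0)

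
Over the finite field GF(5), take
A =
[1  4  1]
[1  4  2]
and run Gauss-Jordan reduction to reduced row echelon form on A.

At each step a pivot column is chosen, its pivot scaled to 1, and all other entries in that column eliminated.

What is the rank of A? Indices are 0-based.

step 1: normalize row 0 (÷1) = (1, 4, 1)
  row 1: subtract 1×row0 = (0, 0, 1)
skip col 1 (zero from row 1)
step 2: normalize row 1 (÷1) = (0, 0, 1)
  row 0: subtract 1×row1 = (1, 4, 0)

rank = 2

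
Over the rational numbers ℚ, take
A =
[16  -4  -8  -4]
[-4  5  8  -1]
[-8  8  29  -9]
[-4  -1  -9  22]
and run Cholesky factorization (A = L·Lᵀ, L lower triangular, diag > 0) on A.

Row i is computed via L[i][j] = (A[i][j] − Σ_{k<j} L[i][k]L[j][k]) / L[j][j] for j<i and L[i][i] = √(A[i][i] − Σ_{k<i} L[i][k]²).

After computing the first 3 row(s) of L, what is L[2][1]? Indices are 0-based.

L[2][1] = 3

Step 1: L[0][0] = √(16) = 4.
  L[1][0] = (-4) / L[0][0] = -1.
Step 2: L[1][1] = √(4) = 2.
  L[2][0] = (-8) / L[0][0] = -2.
  L[2][1] = (6) / L[1][1] = 3.
Step 3: L[2][2] = √(16) = 4.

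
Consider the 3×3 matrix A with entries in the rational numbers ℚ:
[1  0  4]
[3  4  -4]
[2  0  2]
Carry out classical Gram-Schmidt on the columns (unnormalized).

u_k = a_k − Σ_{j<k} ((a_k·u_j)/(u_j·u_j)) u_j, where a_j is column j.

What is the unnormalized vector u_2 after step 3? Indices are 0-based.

Step 1: u_0 = a_0 = (1, 3, 2).
Step 2: u_1 = a_1 − (6/7)·u_0 = (-6/7, 10/7, -12/7).
Step 3: u_2 = a_2 − (-2/7)·u_0 − (-11/5)·u_1 = (12/5, 0, -6/5).

u_2 = (12/5, 0, -6/5)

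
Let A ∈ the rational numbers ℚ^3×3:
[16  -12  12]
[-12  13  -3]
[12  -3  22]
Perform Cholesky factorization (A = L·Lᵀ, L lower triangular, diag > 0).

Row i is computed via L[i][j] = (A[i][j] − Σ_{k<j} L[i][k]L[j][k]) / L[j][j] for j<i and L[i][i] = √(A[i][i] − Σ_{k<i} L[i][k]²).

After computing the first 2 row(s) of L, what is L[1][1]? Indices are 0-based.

Step 1: L[0][0] = √(16) = 4.
  L[1][0] = (-12) / L[0][0] = -3.
Step 2: L[1][1] = √(4) = 2.

L[1][1] = 2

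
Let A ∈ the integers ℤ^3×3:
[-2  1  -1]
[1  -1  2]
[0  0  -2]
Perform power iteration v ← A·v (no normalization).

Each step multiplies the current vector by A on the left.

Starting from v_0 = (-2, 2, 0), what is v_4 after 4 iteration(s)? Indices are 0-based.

v_4 = (-110, 68, 0)

v_0 = (-2, 2, 0).
v_1 = A·v_0 = (6, -4, 0).
v_2 = A·v_1 = (-16, 10, 0).
v_3 = A·v_2 = (42, -26, 0).
v_4 = A·v_3 = (-110, 68, 0).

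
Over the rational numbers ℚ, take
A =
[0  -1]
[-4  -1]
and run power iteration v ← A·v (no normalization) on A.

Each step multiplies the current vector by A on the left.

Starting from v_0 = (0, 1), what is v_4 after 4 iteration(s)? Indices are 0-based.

v_0 = (0, 1).
v_1 = A·v_0 = (-1, -1).
v_2 = A·v_1 = (1, 5).
v_3 = A·v_2 = (-5, -9).
v_4 = A·v_3 = (9, 29).

v_4 = (9, 29)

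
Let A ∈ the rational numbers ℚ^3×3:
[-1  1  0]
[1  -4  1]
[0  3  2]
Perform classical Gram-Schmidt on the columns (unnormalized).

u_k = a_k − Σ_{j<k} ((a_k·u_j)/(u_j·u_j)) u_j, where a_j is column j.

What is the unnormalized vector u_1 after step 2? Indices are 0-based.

Step 1: u_0 = a_0 = (-1, 1, 0).
Step 2: u_1 = a_1 − (-5/2)·u_0 = (-3/2, -3/2, 3).

u_1 = (-3/2, -3/2, 3)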